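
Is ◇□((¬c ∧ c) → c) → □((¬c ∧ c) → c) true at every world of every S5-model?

Tableau for the negation ¬(◇□((¬c ∧ c) → c) → □((¬c ∧ c) → c)):
1. ¬(◇□((¬c ∧ c) → c) → □((¬c ∧ c) → c)), 0
2. ◇□((¬c ∧ c) → c), 0   [¬→-rule on 1]
3. ¬□((¬c ∧ c) → c), 0   [¬→-rule on 1]
4. □((¬c ∧ c) → c), 1   [◇-rule on 2: fresh world 1, 0R1]
5. (¬c ∧ c) → c, 0   [□-rule on 4 via 1R0]
6. (¬c ∧ c) → c, 1   [□-rule on 4 via 1R1]
7. ¬(¬c ∧ c), 0   [→-rule on 5 (branches; this branch)]
8. ¬(¬c ∧ c), 1   [→-rule on 6 (branches; this branch)]
9. ¬c, 0   [¬∧-rule on 7 (branches; this branch)]
10. ¬c, 1   [¬∧-rule on 8 (branches; this branch)]
11. ¬((¬c ∧ c) → c), 2   [¬□-rule on 3: fresh world 2, 0R2]
12. ¬c ∧ c, 2   [¬→-rule on 11]
13. ¬c, 2   [¬→-rule on 11]
14. c, 2   [∧-rule on 12]
Accessibility: 0R0, 0R1, 0R2, 1R0, 1R1, 1R2, 2R0, 2R1, 2R2
Branch closes: c and ¬c both at 2.
All branches of the negation close; one closing branch shown above.

Valid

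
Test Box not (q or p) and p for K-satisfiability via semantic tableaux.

Yes, satisfiable

1. Box not (q or p) and p, w0
2. Box not (q or p), w0
3. p, w0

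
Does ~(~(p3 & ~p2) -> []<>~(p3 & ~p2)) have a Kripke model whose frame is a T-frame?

Yes, satisfiable

1. ~(~(p3 & ~p2) -> []<>~(p3 & ~p2)), u
2. ~(p3 & ~p2), u
3. ~[]<>~(p3 & ~p2), u
4. p2, u
5. ~<>~(p3 & ~p2), v
6. p3 & ~p2, v
7. p3, v
8. ~p2, v
Accessibility: uRu, uRv, vRv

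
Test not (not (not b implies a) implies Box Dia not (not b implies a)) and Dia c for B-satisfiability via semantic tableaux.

Unsatisfiable

1. not (not (not b implies a) implies Box Dia not (not b implies a)) and Dia c, u
2. not (not (not b implies a) implies Box Dia not (not b implies a)), u
3. Dia c, u
4. not (not b implies a), u
5. not Box Dia not (not b implies a), u
6. not b, u
7. not a, u
8. c, v
9. not Dia not (not b implies a), w
10. not b implies a, u
11. not b implies a, w
12. a, u
Accessibility: uRu, uRv, uRw, vRu, vRv, wRu, wRw
Branch closes: a and not a both at u.
(One branch shown.) All branches close.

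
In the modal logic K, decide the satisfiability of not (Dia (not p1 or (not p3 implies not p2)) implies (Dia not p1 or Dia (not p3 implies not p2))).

Unsatisfiable (every branch closes)

1. not (Dia (not p1 or (not p3 implies not p2)) implies (Dia not p1 or Dia (not p3 implies not p2))), w0
2. Dia (not p1 or (not p3 implies not p2)), w0
3. not (Dia not p1 or Dia (not p3 implies not p2)), w0
4. not Dia not p1, w0
5. not Dia (not p3 implies not p2), w0
6. not p1 or (not p3 implies not p2), w1
7. p1, w1
8. not (not p3 implies not p2), w1
9. not p3, w1
10. p2, w1
11. not p3 implies not p2, w1
12. not p2, w1
Accessibility: w0Rw1
Branch closes: p2 and not p2 both at w1.
All branches of the tableau close; one closing branch shown above.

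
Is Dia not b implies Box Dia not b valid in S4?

No, not valid

Tableau for the negation not (Dia not b implies Box Dia not b):
1. not (Dia not b implies Box Dia not b), 0
2. Dia not b, 0   [neg-implies-rule on 1]
3. not Box Dia not b, 0   [neg-implies-rule on 1]
4. not b, 1   [Dia-rule on 2: fresh world 1, 0R1]
5. not Dia not b, 2   [neg-Box-rule on 3: fresh world 2, 0R2]
6. b, 2   [neg-Dia-rule on 5 via 2R2]
Accessibility: 0R0, 0R1, 0R2, 1R1, 2R2
The negation has an open branch (countermodel exists).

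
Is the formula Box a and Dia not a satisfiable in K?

Unsatisfiable (every branch closes)

1. Box a and Dia not a, w0
2. Box a, w0   [and-rule on 1]
3. Dia not a, w0   [and-rule on 1]
4. not a, w1   [Dia-rule on 3: fresh world w1, w0Rw1]
5. a, w1   [Box-rule on 2 via w0Rw1]
Accessibility: w0Rw1
Branch closes: a and not a both at w1.
Every branch closes; the branch above is one of them.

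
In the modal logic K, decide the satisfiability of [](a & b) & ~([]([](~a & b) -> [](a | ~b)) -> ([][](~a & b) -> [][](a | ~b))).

No, unsatisfiable

1. [](a & b) & ~([]([](~a & b) -> [](a | ~b)) -> ([][](~a & b) -> [][](a | ~b))), w0
2. [](a & b), w0
3. ~([]([](~a & b) -> [](a | ~b)) -> ([][](~a & b) -> [][](a | ~b))), w0
4. []([](~a & b) -> [](a | ~b)), w0
5. ~([][](~a & b) -> [][](a | ~b)), w0
6. [][](~a & b), w0
7. ~[][](a | ~b), w0
8. ~[](a | ~b), w1
9. a & b, w1
10. a, w1
11. b, w1
12. [](~a & b) -> [](a | ~b), w1
13. [](~a & b), w1
14. ~[](~a & b), w1
15. ~(a | ~b), w2
16. ~a, w2
17. b, w2
18. ~a & b, w2
19. ~(~a & b), w3
20. ~a & b, w3
21. ~a, w3
22. b, w3
23. ~b, w3
Accessibility: w0Rw1, w1Rw2, w1Rw3
Branch closes: b and ~b both at w3.
Every branch closes; the branch above is one of them.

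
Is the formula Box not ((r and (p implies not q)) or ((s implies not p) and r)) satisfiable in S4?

1. Box not ((r and (p implies not q)) or ((s implies not p) and r)), u
2. not ((r and (p implies not q)) or ((s implies not p) and r)), u
3. not (r and (p implies not q)), u
4. not ((s implies not p) and r), u
5. not (p implies not q), u
6. p, u
7. q, u
8. not r, u
Accessibility: uRu

Satisfiable (open branch found)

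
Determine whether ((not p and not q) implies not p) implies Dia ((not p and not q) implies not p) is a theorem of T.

Valid in T

Tableau for the negation not (((not p and not q) implies not p) implies Dia ((not p and not q) implies not p)):
1. not (((not p and not q) implies not p) implies Dia ((not p and not q) implies not p)), u
2. (not p and not q) implies not p, u
3. not Dia ((not p and not q) implies not p), u
4. not ((not p and not q) implies not p), u
5. not p and not q, u
6. p, u
7. not p, u
8. not q, u
Accessibility: uRu
Branch closes: p and not p both at u.
All branches of the negation close; one closing branch shown above.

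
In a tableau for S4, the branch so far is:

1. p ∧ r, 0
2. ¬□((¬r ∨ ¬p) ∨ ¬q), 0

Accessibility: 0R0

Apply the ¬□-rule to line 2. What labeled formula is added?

a fresh world 1 with 0R1, and ¬((¬r ∨ ¬p) ∨ ¬q) at 1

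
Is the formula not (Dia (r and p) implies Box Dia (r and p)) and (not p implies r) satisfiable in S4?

Satisfiable (open branch found)

1. not (Dia (r and p) implies Box Dia (r and p)) and (not p implies r), u
2. not (Dia (r and p) implies Box Dia (r and p)), u
3. not p implies r, u
4. Dia (r and p), u
5. not Box Dia (r and p), u
6. r, u
7. r and p, v
8. r, v
9. p, v
10. not Dia (r and p), w
11. not (r and p), w
12. not p, w
Accessibility: uRu, uRv, uRw, vRv, wRw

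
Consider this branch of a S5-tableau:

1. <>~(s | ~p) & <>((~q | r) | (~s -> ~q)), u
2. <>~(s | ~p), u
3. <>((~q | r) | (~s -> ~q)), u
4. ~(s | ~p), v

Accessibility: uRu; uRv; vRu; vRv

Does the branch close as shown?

Not closed

There is no literal clash: for every atom and world, at most one sign appears.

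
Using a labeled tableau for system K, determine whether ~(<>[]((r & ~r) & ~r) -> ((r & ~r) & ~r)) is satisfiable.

Satisfiable

1. ~(<>[]((r & ~r) & ~r) -> ((r & ~r) & ~r)), 0
2. <>[]((r & ~r) & ~r), 0
3. ~((r & ~r) & ~r), 0
4. r, 0
5. []((r & ~r) & ~r), 1
Accessibility: 0R1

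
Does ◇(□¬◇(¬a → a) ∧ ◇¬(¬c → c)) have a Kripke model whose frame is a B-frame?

Satisfiable (open branch found)

1. ◇(□¬◇(¬a → a) ∧ ◇¬(¬c → c)), w0
2. □¬◇(¬a → a) ∧ ◇¬(¬c → c), w1
3. □¬◇(¬a → a), w1
4. ◇¬(¬c → c), w1
5. ¬◇(¬a → a), w0
6. ¬◇(¬a → a), w1
7. ¬(¬a → a), w0
8. ¬a, w0
9. ¬(¬a → a), w1
10. ¬a, w1
11. ¬(¬c → c), w2
12. ¬c, w2
13. ¬◇(¬a → a), w2
14. ¬(¬a → a), w2
15. ¬a, w2
Accessibility: w0Rw0, w0Rw1, w1Rw0, w1Rw1, w1Rw2, w2Rw1, w2Rw2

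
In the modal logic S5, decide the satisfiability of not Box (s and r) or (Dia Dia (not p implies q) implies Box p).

Yes, satisfiable

1. not Box (s and r) or (Dia Dia (not p implies q) implies Box p), w0
2. Dia Dia (not p implies q) implies Box p, w0
3. Box p, w0
4. p, w0
Accessibility: w0Rw0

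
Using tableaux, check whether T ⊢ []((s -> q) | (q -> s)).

Valid in T

Tableau for the negation ~[]((s -> q) | (q -> s)):
1. ~[]((s -> q) | (q -> s)), w0
2. ~((s -> q) | (q -> s)), w1
3. ~(s -> q), w1
4. ~(q -> s), w1
5. s, w1
6. ~q, w1
7. q, w1
8. ~s, w1
Accessibility: w0Rw0, w0Rw1, w1Rw1
Branch closes: q and ~q both at w1.
Every branch of the negation's tableau closes; the branch above is one of them.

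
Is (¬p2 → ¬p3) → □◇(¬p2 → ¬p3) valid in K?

No, not valid

Tableau for the negation ¬((¬p2 → ¬p3) → □◇(¬p2 → ¬p3)):
1. ¬((¬p2 → ¬p3) → □◇(¬p2 → ¬p3)), w0
2. ¬p2 → ¬p3, w0
3. ¬□◇(¬p2 → ¬p3), w0
4. ¬p3, w0
5. ¬◇(¬p2 → ¬p3), w1
Accessibility: w0Rw1
The negation has an open branch (countermodel exists).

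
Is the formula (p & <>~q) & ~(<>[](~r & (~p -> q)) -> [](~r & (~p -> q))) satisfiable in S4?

Yes, satisfiable

1. (p & <>~q) & ~(<>[](~r & (~p -> q)) -> [](~r & (~p -> q))), 0
2. p & <>~q, 0
3. ~(<>[](~r & (~p -> q)) -> [](~r & (~p -> q))), 0
4. p, 0
5. <>~q, 0
6. <>[](~r & (~p -> q)), 0
7. ~[](~r & (~p -> q)), 0
8. ~q, 1
9. [](~r & (~p -> q)), 2
10. ~r & (~p -> q), 2
11. ~r, 2
12. ~p -> q, 2
13. q, 2
14. ~(~r & (~p -> q)), 3
15. ~(~p -> q), 3
16. ~p, 3
17. ~q, 3
Accessibility: 0R0, 0R1, 0R2, 0R3, 1R1, 2R2, 3R3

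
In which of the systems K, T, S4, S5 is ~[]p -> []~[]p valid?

S5-tableau for the negation ~(~[]p -> []~[]p):
1. ~(~[]p -> []~[]p), u
2. ~[]p, u
3. ~[]~[]p, u
4. ~p, v
5. []p, w
6. p, u
7. p, v
Accessibility: uRu, uRv, uRw, vRu, vRv, vRw, wRu, wRv, wRw
Branch closes: p and ~p both at v.
Every branch closes (one shown): valid in S5.
S4-tableau for the negation ~(~[]p -> []~[]p):
1. ~(~[]p -> []~[]p), u
2. ~[]p, u
3. ~[]~[]p, u
4. ~p, v
5. []p, w
6. p, w
Accessibility: uRu, uRv, uRw, vRv, wRw
Complete open branch: countermodel on an S4-frame, so not valid in S4, nor in K, T (the same frame is also a K-frame and a T-frame).

S5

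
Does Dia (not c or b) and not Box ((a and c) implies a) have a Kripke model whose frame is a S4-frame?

1. Dia (not c or b) and not Box ((a and c) implies a), w0
2. Dia (not c or b), w0
3. not Box ((a and c) implies a), w0
4. not c or b, w1
5. b, w1
6. not ((a and c) implies a), w2
7. a and c, w2
8. not a, w2
9. a, w2
10. c, w2
Accessibility: w0Rw0, w0Rw1, w0Rw2, w1Rw1, w2Rw2
Branch closes: a and not a both at w2.
Every branch closes; the branch above is one of them.

Unsatisfiable (every branch closes)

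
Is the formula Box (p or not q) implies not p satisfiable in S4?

1. Box (p or not q) implies not p, u
2. not p, u
Accessibility: uRu

Satisfiable (open branch found)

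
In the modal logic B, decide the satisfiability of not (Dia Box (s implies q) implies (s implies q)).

Unsatisfiable

1. not (Dia Box (s implies q) implies (s implies q)), u
2. Dia Box (s implies q), u
3. not (s implies q), u
4. s, u
5. not q, u
6. Box (s implies q), v
7. s implies q, u
8. s implies q, v
9. q, u
Accessibility: uRu, uRv, vRu, vRv
Branch closes: q and not q both at u.
(One branch shown.) All branches close.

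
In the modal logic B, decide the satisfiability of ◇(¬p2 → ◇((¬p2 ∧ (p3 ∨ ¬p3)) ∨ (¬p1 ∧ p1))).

1. ◇(¬p2 → ◇((¬p2 ∧ (p3 ∨ ¬p3)) ∨ (¬p1 ∧ p1))), w0
2. ¬p2 → ◇((¬p2 ∧ (p3 ∨ ¬p3)) ∨ (¬p1 ∧ p1)), w1
3. ◇((¬p2 ∧ (p3 ∨ ¬p3)) ∨ (¬p1 ∧ p1)), w1
4. (¬p2 ∧ (p3 ∨ ¬p3)) ∨ (¬p1 ∧ p1), w2
5. ¬p2 ∧ (p3 ∨ ¬p3), w2
6. ¬p2, w2
7. p3 ∨ ¬p3, w2
8. ¬p3, w2
Accessibility: w0Rw0, w0Rw1, w1Rw0, w1Rw1, w1Rw2, w2Rw1, w2Rw2

Satisfiable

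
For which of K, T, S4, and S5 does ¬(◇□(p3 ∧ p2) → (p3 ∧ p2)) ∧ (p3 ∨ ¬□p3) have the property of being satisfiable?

S5-tableau for the formula:
1. ¬(◇□(p3 ∧ p2) → (p3 ∧ p2)) ∧ (p3 ∨ ¬□p3), u
2. ¬(◇□(p3 ∧ p2) → (p3 ∧ p2)), u
3. p3 ∨ ¬□p3, u
4. ◇□(p3 ∧ p2), u
5. ¬(p3 ∧ p2), u
6. ¬□p3, u
7. ¬p2, u
8. □(p3 ∧ p2), v
9. p3 ∧ p2, u
10. p3, u
11. p2, u
Accessibility: uRu, uRv, vRu, vRv
Branch closes: p2 and ¬p2 both at u.
Every branch closes (one shown): unsatisfiable in S5.
S4-tableau for the formula:
1. ¬(◇□(p3 ∧ p2) → (p3 ∧ p2)) ∧ (p3 ∨ ¬□p3), u
2. ¬(◇□(p3 ∧ p2) → (p3 ∧ p2)), u
3. p3 ∨ ¬□p3, u
4. ◇□(p3 ∧ p2), u
5. ¬(p3 ∧ p2), u
6. ¬□p3, u
7. ¬p2, u
8. □(p3 ∧ p2), v
9. p3 ∧ p2, v
10. p3, v
11. p2, v
12. ¬p3, w
Accessibility: uRu, uRv, uRw, vRv, wRw
Complete open branch: satisfiable in S4, hence also in K, T (this S4-model is also a K-model and a T-model).

K, T, S4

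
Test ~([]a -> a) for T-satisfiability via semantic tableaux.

Unsatisfiable

1. ~([]a -> a), u
2. []a, u   [~->-rule on 1]
3. ~a, u   [~->-rule on 1]
4. a, u   [[]-rule on 2 via uRu]
Accessibility: uRu
Branch closes: a and ~a both at u.
All branches of the tableau close; one closing branch shown above.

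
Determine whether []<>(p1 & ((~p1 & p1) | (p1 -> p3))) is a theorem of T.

Tableau for the negation ~[]<>(p1 & ((~p1 & p1) | (p1 -> p3))):
1. ~[]<>(p1 & ((~p1 & p1) | (p1 -> p3))), w0
2. ~<>(p1 & ((~p1 & p1) | (p1 -> p3))), w1
3. ~(p1 & ((~p1 & p1) | (p1 -> p3))), w1
4. ~((~p1 & p1) | (p1 -> p3)), w1
5. ~(~p1 & p1), w1
6. ~(p1 -> p3), w1
7. p1, w1
8. ~p3, w1
Accessibility: w0Rw0, w0Rw1, w1Rw1
The negation has an open branch (countermodel exists).

No, not valid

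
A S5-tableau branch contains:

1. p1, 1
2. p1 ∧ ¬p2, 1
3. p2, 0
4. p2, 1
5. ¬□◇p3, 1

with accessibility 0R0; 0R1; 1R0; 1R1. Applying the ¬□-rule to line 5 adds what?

a fresh world 2 with 1R2, and ¬◇p3 at 2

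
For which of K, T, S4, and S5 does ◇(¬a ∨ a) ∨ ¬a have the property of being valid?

T-tableau for the negation ¬(◇(¬a ∨ a) ∨ ¬a):
1. ¬(◇(¬a ∨ a) ∨ ¬a), 0
2. ¬◇(¬a ∨ a), 0
3. a, 0
4. ¬(¬a ∨ a), 0
5. ¬a, 0
Accessibility: 0R0
Branch closes: a and ¬a both at 0.
Every branch closes (one shown): valid in T, hence also in S4, S5 (every theorem of T is a theorem of S4 and S5).
K-tableau for the negation ¬(◇(¬a ∨ a) ∨ ¬a):
1. ¬(◇(¬a ∨ a) ∨ ¬a), 0
2. ¬◇(¬a ∨ a), 0
3. a, 0
Complete open branch: countermodel on a K-frame, so not valid in K.

T, S4, S5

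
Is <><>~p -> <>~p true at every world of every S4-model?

Yes, valid

Tableau for the negation ~(<><>~p -> <>~p):
1. ~(<><>~p -> <>~p), 0
2. <><>~p, 0
3. ~<>~p, 0
4. p, 0
5. <>~p, 1
6. p, 1
7. ~p, 2
8. p, 2
Accessibility: 0R0, 0R1, 0R2, 1R1, 1R2, 2R2
Branch closes: p and ~p both at 2.
Every branch of the negation's tableau closes; the branch above is one of them.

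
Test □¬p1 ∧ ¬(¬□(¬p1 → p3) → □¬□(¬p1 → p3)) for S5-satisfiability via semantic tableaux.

No, unsatisfiable

1. □¬p1 ∧ ¬(¬□(¬p1 → p3) → □¬□(¬p1 → p3)), 0
2. □¬p1, 0
3. ¬(¬□(¬p1 → p3) → □¬□(¬p1 → p3)), 0
4. ¬□(¬p1 → p3), 0
5. ¬□¬□(¬p1 → p3), 0
6. ¬p1, 0
7. ¬(¬p1 → p3), 1
8. ¬p1, 1
9. ¬p3, 1
10. □(¬p1 → p3), 2
11. ¬p1, 2
12. ¬p1 → p3, 0
13. ¬p1 → p3, 1
14. ¬p1 → p3, 2
15. p3, 0
16. p3, 1
Accessibility: 0R0, 0R1, 0R2, 1R0, 1R1, 1R2, 2R0, 2R1, 2R2
Branch closes: p3 and ¬p3 both at 1.
All branches of the tableau close; one closing branch shown above.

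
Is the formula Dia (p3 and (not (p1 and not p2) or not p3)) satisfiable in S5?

1. Dia (p3 and (not (p1 and not p2) or not p3)), u
2. p3 and (not (p1 and not p2) or not p3), v
3. p3, v
4. not (p1 and not p2) or not p3, v
5. not (p1 and not p2), v
6. p2, v
Accessibility: uRu, uRv, vRu, vRv

Satisfiable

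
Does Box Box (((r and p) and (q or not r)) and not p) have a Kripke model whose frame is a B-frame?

Unsatisfiable (every branch closes)

1. Box Box (((r and p) and (q or not r)) and not p), w0
2. Box (((r and p) and (q or not r)) and not p), w0
3. ((r and p) and (q or not r)) and not p, w0
4. (r and p) and (q or not r), w0
5. not p, w0
6. r and p, w0
7. q or not r, w0
8. r, w0
9. p, w0
Accessibility: w0Rw0
Branch closes: p and not p both at w0.
Every branch closes; the branch above is one of them.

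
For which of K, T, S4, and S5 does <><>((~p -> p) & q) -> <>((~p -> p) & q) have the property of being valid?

T-tableau for the negation ~(<><>((~p -> p) & q) -> <>((~p -> p) & q)):
1. ~(<><>((~p -> p) & q) -> <>((~p -> p) & q)), 0
2. <><>((~p -> p) & q), 0
3. ~<>((~p -> p) & q), 0
4. ~((~p -> p) & q), 0
5. ~q, 0
6. <>((~p -> p) & q), 1
7. ~((~p -> p) & q), 1
8. ~q, 1
9. (~p -> p) & q, 2
10. ~p -> p, 2
11. q, 2
12. p, 2
Accessibility: 0R0, 0R1, 1R1, 1R2, 2R2
Complete open branch: countermodel on a T-frame, so not valid in T, nor in K (the same frame is also a K-frame).
S4-tableau for the negation ~(<><>((~p -> p) & q) -> <>((~p -> p) & q)):
1. ~(<><>((~p -> p) & q) -> <>((~p -> p) & q)), 0
2. <><>((~p -> p) & q), 0
3. ~<>((~p -> p) & q), 0
4. ~((~p -> p) & q), 0
5. ~(~p -> p), 0
6. ~p, 0
7. <>((~p -> p) & q), 1
8. ~((~p -> p) & q), 1
9. ~(~p -> p), 1
10. ~p, 1
11. (~p -> p) & q, 2
12. ~p -> p, 2
13. q, 2
14. ~((~p -> p) & q), 2
15. p, 2
16. ~(~p -> p), 2
17. ~p, 2
Accessibility: 0R0, 0R1, 0R2, 1R1, 1R2, 2R2
Branch closes: p and ~p both at 2.
Every branch closes (one shown): valid in S4, hence also in S5 (every theorem of S4 is a theorem of S5).

S4, S5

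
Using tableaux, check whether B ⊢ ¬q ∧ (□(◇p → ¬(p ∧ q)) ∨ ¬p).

Invalid (countermodel exists)

Tableau for the negation ¬(¬q ∧ (□(◇p → ¬(p ∧ q)) ∨ ¬p)):
1. ¬(¬q ∧ (□(◇p → ¬(p ∧ q)) ∨ ¬p)), 0
2. ¬(□(◇p → ¬(p ∧ q)) ∨ ¬p), 0   [¬∧-rule on 1 (branches; this branch)]
3. ¬□(◇p → ¬(p ∧ q)), 0   [¬∨-rule on 2]
4. p, 0   [¬∨-rule on 2]
5. ¬(◇p → ¬(p ∧ q)), 1   [¬□-rule on 3: fresh world 1, 0R1]
6. ◇p, 1   [¬→-rule on 5]
7. p ∧ q, 1   [¬→-rule on 5]
8. p, 1   [∧-rule on 7]
9. q, 1   [∧-rule on 7]
10. p, 2   [◇-rule on 6: fresh world 2, 1R2]
Accessibility: 0R0, 0R1, 1R0, 1R1, 1R2, 2R1, 2R2
The negation has an open branch (countermodel exists).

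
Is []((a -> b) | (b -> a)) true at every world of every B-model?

Tableau for the negation ~[]((a -> b) | (b -> a)):
1. ~[]((a -> b) | (b -> a)), 0
2. ~((a -> b) | (b -> a)), 1   [~[]-rule on 1: fresh world 1, 0R1]
3. ~(a -> b), 1   [~|-rule on 2]
4. ~(b -> a), 1   [~|-rule on 2]
5. a, 1   [~->-rule on 3]
6. ~b, 1   [~->-rule on 3]
7. b, 1   [~->-rule on 4]
8. ~a, 1   [~->-rule on 4]
Accessibility: 0R0, 0R1, 1R0, 1R1
Branch closes: b and ~b both at 1.
All branches of the negation close; one closing branch shown above.

Yes, valid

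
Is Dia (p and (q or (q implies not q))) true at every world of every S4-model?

Tableau for the negation not Dia (p and (q or (q implies not q))):
1. not Dia (p and (q or (q implies not q))), w0
2. not (p and (q or (q implies not q))), w0
3. not p, w0
Accessibility: w0Rw0
The negation has an open branch (countermodel exists).

Not valid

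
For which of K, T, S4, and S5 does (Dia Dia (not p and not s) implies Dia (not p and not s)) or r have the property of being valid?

S4, S5

T-tableau for the negation not ((Dia Dia (not p and not s) implies Dia (not p and not s)) or r):
1. not ((Dia Dia (not p and not s) implies Dia (not p and not s)) or r), w0
2. not (Dia Dia (not p and not s) implies Dia (not p and not s)), w0
3. not r, w0
4. Dia Dia (not p and not s), w0
5. not Dia (not p and not s), w0
6. not (not p and not s), w0
7. s, w0
8. Dia (not p and not s), w1
9. not (not p and not s), w1
10. s, w1
11. not p and not s, w2
12. not p, w2
13. not s, w2
Accessibility: w0Rw0, w0Rw1, w1Rw1, w1Rw2, w2Rw2
Complete open branch: countermodel on a T-frame, so not valid in T, nor in K (the same frame is also a K-frame).
S4-tableau for the negation not ((Dia Dia (not p and not s) implies Dia (not p and not s)) or r):
1. not ((Dia Dia (not p and not s) implies Dia (not p and not s)) or r), w0
2. not (Dia Dia (not p and not s) implies Dia (not p and not s)), w0
3. not r, w0
4. Dia Dia (not p and not s), w0
5. not Dia (not p and not s), w0
6. not (not p and not s), w0
7. s, w0
8. Dia (not p and not s), w1
9. not (not p and not s), w1
10. s, w1
11. not p and not s, w2
12. not p, w2
13. not s, w2
14. not (not p and not s), w2
15. s, w2
Accessibility: w0Rw0, w0Rw1, w0Rw2, w1Rw1, w1Rw2, w2Rw2
Branch closes: s and not s both at w2.
Every branch closes (one shown): valid in S4, hence also in S5 (every theorem of S4 is a theorem of S5).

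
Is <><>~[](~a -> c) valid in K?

Not valid

Tableau for the negation ~<><>~[](~a -> c):
1. ~<><>~[](~a -> c), 0
The negation has an open branch (countermodel exists).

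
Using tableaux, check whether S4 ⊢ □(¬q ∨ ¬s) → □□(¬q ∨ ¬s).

Valid in S4

Tableau for the negation ¬(□(¬q ∨ ¬s) → □□(¬q ∨ ¬s)):
1. ¬(□(¬q ∨ ¬s) → □□(¬q ∨ ¬s)), 0
2. □(¬q ∨ ¬s), 0   [¬→-rule on 1]
3. ¬□□(¬q ∨ ¬s), 0   [¬→-rule on 1]
4. ¬q ∨ ¬s, 0   [□-rule on 2 via 0R0]
5. ¬s, 0   [∨-rule on 4 (branches; this branch)]
6. ¬□(¬q ∨ ¬s), 1   [¬□-rule on 3: fresh world 1, 0R1]
7. ¬q ∨ ¬s, 1   [□-rule on 2 via 0R1]
8. ¬s, 1   [∨-rule on 7 (branches; this branch)]
9. ¬(¬q ∨ ¬s), 2   [¬□-rule on 6: fresh world 2, 1R2]
10. q, 2   [¬∨-rule on 9]
11. s, 2   [¬∨-rule on 9]
12. ¬q ∨ ¬s, 2   [□-rule on 2 via 0R2]
13. ¬s, 2   [∨-rule on 12 (branches; this branch)]
Accessibility: 0R0, 0R1, 0R2, 1R1, 1R2, 2R2
Branch closes: s and ¬s both at 2.
Every branch of the negation's tableau closes; the branch above is one of them.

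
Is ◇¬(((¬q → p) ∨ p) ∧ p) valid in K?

Tableau for the negation ¬◇¬(((¬q → p) ∨ p) ∧ p):
1. ¬◇¬(((¬q → p) ∨ p) ∧ p), u
The negation has an open branch (countermodel exists).

Not valid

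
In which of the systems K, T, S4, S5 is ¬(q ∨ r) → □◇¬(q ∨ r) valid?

S5-tableau for the negation ¬(¬(q ∨ r) → □◇¬(q ∨ r)):
1. ¬(¬(q ∨ r) → □◇¬(q ∨ r)), u
2. ¬(q ∨ r), u
3. ¬□◇¬(q ∨ r), u
4. ¬q, u
5. ¬r, u
6. ¬◇¬(q ∨ r), v
7. q ∨ r, u
8. q ∨ r, v
9. r, u
Accessibility: uRu, uRv, vRu, vRv
Branch closes: r and ¬r both at u.
Every branch closes (one shown): valid in S5.
S4-tableau for the negation ¬(¬(q ∨ r) → □◇¬(q ∨ r)):
1. ¬(¬(q ∨ r) → □◇¬(q ∨ r)), u
2. ¬(q ∨ r), u
3. ¬□◇¬(q ∨ r), u
4. ¬q, u
5. ¬r, u
6. ¬◇¬(q ∨ r), v
7. q ∨ r, v
8. r, v
Accessibility: uRu, uRv, vRv
Complete open branch: countermodel on an S4-frame, so not valid in S4, nor in K, T (the same frame is also a K-frame and a T-frame).

S5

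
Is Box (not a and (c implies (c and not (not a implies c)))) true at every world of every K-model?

Tableau for the negation not Box (not a and (c implies (c and not (not a implies c)))):
1. not Box (not a and (c implies (c and not (not a implies c)))), w0
2. not (not a and (c implies (c and not (not a implies c)))), w1   [neg-Box-rule on 1: fresh world w1, w0Rw1]
3. not (c implies (c and not (not a implies c))), w1   [neg-and-rule on 2 (branches; this branch)]
4. c, w1   [neg-implies-rule on 3]
5. not (c and not (not a implies c)), w1   [neg-implies-rule on 3]
6. not a implies c, w1   [neg-and-rule on 5 (branches; this branch)]
Accessibility: w0Rw1
The negation has an open branch (countermodel exists).

Invalid (countermodel exists)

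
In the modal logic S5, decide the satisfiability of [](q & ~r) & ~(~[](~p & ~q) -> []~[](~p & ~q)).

1. [](q & ~r) & ~(~[](~p & ~q) -> []~[](~p & ~q)), u
2. [](q & ~r), u   [&-rule on 1]
3. ~(~[](~p & ~q) -> []~[](~p & ~q)), u   [&-rule on 1]
4. ~[](~p & ~q), u   [~->-rule on 3]
5. ~[]~[](~p & ~q), u   [~->-rule on 3]
6. q & ~r, u   [[]-rule on 2 via uRu]
7. q, u   [&-rule on 6]
8. ~r, u   [&-rule on 6]
9. ~(~p & ~q), v   [~[]-rule on 4: fresh world v, uRv]
10. q & ~r, v   [[]-rule on 2 via uRv]
11. q, v   [&-rule on 10]
12. ~r, v   [&-rule on 10]
13. [](~p & ~q), w   [~[]-rule on 5: fresh world w, uRw]
14. q & ~r, w   [[]-rule on 2 via uRw]
15. q, w   [&-rule on 14]
16. ~r, w   [&-rule on 14]
17. ~p & ~q, u   [[]-rule on 13 via wRu]
18. ~p, u   [&-rule on 17]
19. ~q, u   [&-rule on 17]
Accessibility: uRu, uRv, uRw, vRu, vRv, vRw, wRu, wRv, wRw
Branch closes: q and ~q both at u.
(One branch shown.) All branches close.

Unsatisfiable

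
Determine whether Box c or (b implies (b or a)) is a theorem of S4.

Tableau for the negation not (Box c or (b implies (b or a))):
1. not (Box c or (b implies (b or a))), 0
2. not Box c, 0   [neg-or-rule on 1]
3. not (b implies (b or a)), 0   [neg-or-rule on 1]
4. b, 0   [neg-implies-rule on 3]
5. not (b or a), 0   [neg-implies-rule on 3]
6. not b, 0   [neg-or-rule on 5]
7. not a, 0   [neg-or-rule on 5]
Accessibility: 0R0
Branch closes: b and not b both at 0.
All branches of the negation close; one closing branch shown above.

Valid in S4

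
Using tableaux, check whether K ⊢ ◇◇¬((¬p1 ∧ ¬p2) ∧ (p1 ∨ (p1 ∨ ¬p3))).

Tableau for the negation ¬◇◇¬((¬p1 ∧ ¬p2) ∧ (p1 ∨ (p1 ∨ ¬p3))):
1. ¬◇◇¬((¬p1 ∧ ¬p2) ∧ (p1 ∨ (p1 ∨ ¬p3))), w0
The negation has an open branch (countermodel exists).

Invalid (countermodel exists)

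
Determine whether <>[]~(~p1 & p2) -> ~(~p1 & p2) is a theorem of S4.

No, not valid

Tableau for the negation ~(<>[]~(~p1 & p2) -> ~(~p1 & p2)):
1. ~(<>[]~(~p1 & p2) -> ~(~p1 & p2)), 0
2. <>[]~(~p1 & p2), 0
3. ~p1 & p2, 0
4. ~p1, 0
5. p2, 0
6. []~(~p1 & p2), 1
7. ~(~p1 & p2), 1
8. ~p2, 1
Accessibility: 0R0, 0R1, 1R1
The negation has an open branch (countermodel exists).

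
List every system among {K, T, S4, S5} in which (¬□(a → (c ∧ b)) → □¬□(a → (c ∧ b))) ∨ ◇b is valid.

S5

S5-tableau for the negation ¬((¬□(a → (c ∧ b)) → □¬□(a → (c ∧ b))) ∨ ◇b):
1. ¬((¬□(a → (c ∧ b)) → □¬□(a → (c ∧ b))) ∨ ◇b), u
2. ¬(¬□(a → (c ∧ b)) → □¬□(a → (c ∧ b))), u
3. ¬◇b, u
4. ¬□(a → (c ∧ b)), u
5. ¬□¬□(a → (c ∧ b)), u
6. ¬b, u
7. ¬(a → (c ∧ b)), v
8. a, v
9. ¬(c ∧ b), v
10. ¬b, v
11. □(a → (c ∧ b)), w
12. ¬b, w
13. a → (c ∧ b), u
14. a → (c ∧ b), v
15. a → (c ∧ b), w
16. ¬a, u
17. c ∧ b, v
18. c, v
19. b, v
Accessibility: uRu, uRv, uRw, vRu, vRv, vRw, wRu, wRv, wRw
Branch closes: b and ¬b both at v.
Every branch closes (one shown): valid in S5.
S4-tableau for the negation ¬((¬□(a → (c ∧ b)) → □¬□(a → (c ∧ b))) ∨ ◇b):
1. ¬((¬□(a → (c ∧ b)) → □¬□(a → (c ∧ b))) ∨ ◇b), u
2. ¬(¬□(a → (c ∧ b)) → □¬□(a → (c ∧ b))), u
3. ¬◇b, u
4. ¬□(a → (c ∧ b)), u
5. ¬□¬□(a → (c ∧ b)), u
6. ¬b, u
7. ¬(a → (c ∧ b)), v
8. a, v
9. ¬(c ∧ b), v
10. ¬b, v
11. □(a → (c ∧ b)), w
12. ¬b, w
13. a → (c ∧ b), w
14. ¬a, w
Accessibility: uRu, uRv, uRw, vRv, wRw
Complete open branch: countermodel on an S4-frame, so not valid in S4, nor in K, T (the same frame is also a K-frame and a T-frame).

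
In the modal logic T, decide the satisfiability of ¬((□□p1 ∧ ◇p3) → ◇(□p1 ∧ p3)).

1. ¬((□□p1 ∧ ◇p3) → ◇(□p1 ∧ p3)), 0
2. □□p1 ∧ ◇p3, 0
3. ¬◇(□p1 ∧ p3), 0
4. □□p1, 0
5. ◇p3, 0
6. ¬(□p1 ∧ p3), 0
7. □p1, 0
8. p1, 0
9. ¬□p1, 0
10. p3, 1
11. ¬(□p1 ∧ p3), 1
12. □p1, 1
13. p1, 1
14. ¬□p1, 1
15. ¬p1, 2
16. ¬(□p1 ∧ p3), 2
17. □p1, 2
18. p1, 2
Accessibility: 0R0, 0R1, 0R2, 1R1, 2R2
Branch closes: p1 and ¬p1 both at 2.
All branches of the tableau close; one closing branch shown above.

Unsatisfiable (every branch closes)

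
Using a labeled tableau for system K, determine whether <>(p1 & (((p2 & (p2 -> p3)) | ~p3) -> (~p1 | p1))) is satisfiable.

Yes, satisfiable

1. <>(p1 & (((p2 & (p2 -> p3)) | ~p3) -> (~p1 | p1))), u
2. p1 & (((p2 & (p2 -> p3)) | ~p3) -> (~p1 | p1)), v   [<>-rule on 1: fresh world v, uRv]
3. p1, v   [&-rule on 2]
4. ((p2 & (p2 -> p3)) | ~p3) -> (~p1 | p1), v   [&-rule on 2]
5. ~p1 | p1, v   [->-rule on 4 (branches; this branch)]
Accessibility: uRv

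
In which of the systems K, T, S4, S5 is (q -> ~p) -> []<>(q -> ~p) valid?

S5

S4-tableau for the negation ~((q -> ~p) -> []<>(q -> ~p)):
1. ~((q -> ~p) -> []<>(q -> ~p)), 0
2. q -> ~p, 0
3. ~[]<>(q -> ~p), 0
4. ~p, 0
5. ~<>(q -> ~p), 1
6. ~(q -> ~p), 1
7. q, 1
8. p, 1
Accessibility: 0R0, 0R1, 1R1
Complete open branch: countermodel on an S4-frame, so not valid in S4, nor in K, T (the same frame is also a K-frame and a T-frame).
S5-tableau for the negation ~((q -> ~p) -> []<>(q -> ~p)):
1. ~((q -> ~p) -> []<>(q -> ~p)), 0
2. q -> ~p, 0
3. ~[]<>(q -> ~p), 0
4. ~p, 0
5. ~<>(q -> ~p), 1
6. ~(q -> ~p), 0
7. q, 0
8. p, 0
Accessibility: 0R0, 0R1, 1R0, 1R1
Branch closes: p and ~p both at 0.
Every branch closes (one shown): valid in S5.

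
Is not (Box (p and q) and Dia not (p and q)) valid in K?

Valid in K

Tableau for the negation Box (p and q) and Dia not (p and q):
1. Box (p and q) and Dia not (p and q), 0
2. Box (p and q), 0
3. Dia not (p and q), 0
4. not (p and q), 1
5. p and q, 1
6. p, 1
7. q, 1
8. not q, 1
Accessibility: 0R1
Branch closes: q and not q both at 1.
All branches of the negation close; one closing branch shown above.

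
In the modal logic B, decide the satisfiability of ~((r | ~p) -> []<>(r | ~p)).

No, unsatisfiable

1. ~((r | ~p) -> []<>(r | ~p)), 0
2. r | ~p, 0
3. ~[]<>(r | ~p), 0
4. ~p, 0
5. ~<>(r | ~p), 1
6. ~(r | ~p), 0
7. ~r, 0
8. p, 0
Accessibility: 0R0, 0R1, 1R0, 1R1
Branch closes: p and ~p both at 0.
(One branch shown.) All branches close.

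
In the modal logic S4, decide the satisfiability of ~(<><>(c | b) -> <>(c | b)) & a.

1. ~(<><>(c | b) -> <>(c | b)) & a, w0
2. ~(<><>(c | b) -> <>(c | b)), w0   [&-rule on 1]
3. a, w0   [&-rule on 1]
4. <><>(c | b), w0   [~->-rule on 2]
5. ~<>(c | b), w0   [~->-rule on 2]
6. ~(c | b), w0   [~<>-rule on 5 via w0Rw0]
7. ~c, w0   [~|-rule on 6]
8. ~b, w0   [~|-rule on 6]
9. <>(c | b), w1   [<>-rule on 4: fresh world w1, w0Rw1]
10. ~(c | b), w1   [~<>-rule on 5 via w0Rw1]
11. ~c, w1   [~|-rule on 10]
12. ~b, w1   [~|-rule on 10]
13. c | b, w2   [<>-rule on 9: fresh world w2, w1Rw2]
14. ~(c | b), w2   [~<>-rule on 5 via w0Rw2]
15. ~c, w2   [~|-rule on 14]
16. ~b, w2   [~|-rule on 14]
17. b, w2   [|-rule on 13 (branches; this branch)]
Accessibility: w0Rw0, w0Rw1, w0Rw2, w1Rw1, w1Rw2, w2Rw2
Branch closes: b and ~b both at w2.
(One branch shown.) All branches close.

No, unsatisfiable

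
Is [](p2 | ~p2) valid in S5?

Tableau for the negation ~[](p2 | ~p2):
1. ~[](p2 | ~p2), w0
2. ~(p2 | ~p2), w1   [~[]-rule on 1: fresh world w1, w0Rw1]
3. ~p2, w1   [~|-rule on 2]
4. p2, w1   [~|-rule on 2]
Accessibility: w0Rw0, w0Rw1, w1Rw0, w1Rw1
Branch closes: p2 and ~p2 both at w1.
Every branch of the negation's tableau closes; the branch above is one of them.

Valid in S5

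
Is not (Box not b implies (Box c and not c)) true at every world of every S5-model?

Tableau for the negation Box not b implies (Box c and not c):
1. Box not b implies (Box c and not c), u
2. not Box not b, u
3. b, v
Accessibility: uRu, uRv, vRu, vRv
The negation has an open branch (countermodel exists).

No, not valid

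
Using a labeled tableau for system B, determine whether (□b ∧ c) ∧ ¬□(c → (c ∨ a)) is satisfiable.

1. (□b ∧ c) ∧ ¬□(c → (c ∨ a)), w0
2. □b ∧ c, w0   [∧-rule on 1]
3. ¬□(c → (c ∨ a)), w0   [∧-rule on 1]
4. □b, w0   [∧-rule on 2]
5. c, w0   [∧-rule on 2]
6. b, w0   [□-rule on 4 via w0Rw0]
7. ¬(c → (c ∨ a)), w1   [¬□-rule on 3: fresh world w1, w0Rw1]
8. c, w1   [¬→-rule on 7]
9. ¬(c ∨ a), w1   [¬→-rule on 7]
10. ¬c, w1   [¬∨-rule on 9]
11. ¬a, w1   [¬∨-rule on 9]
Accessibility: w0Rw0, w0Rw1, w1Rw0, w1Rw1
Branch closes: c and ¬c both at w1.
Every branch closes; the branch above is one of them.

Unsatisfiable (every branch closes)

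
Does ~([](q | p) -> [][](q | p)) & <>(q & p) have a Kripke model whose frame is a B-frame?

1. ~([](q | p) -> [][](q | p)) & <>(q & p), w0
2. ~([](q | p) -> [][](q | p)), w0
3. <>(q & p), w0
4. [](q | p), w0
5. ~[][](q | p), w0
6. q | p, w0
7. p, w0
8. q & p, w1
9. q, w1
10. p, w1
11. q | p, w1
12. ~[](q | p), w2
13. q | p, w2
14. p, w2
15. ~(q | p), w3
16. ~q, w3
17. ~p, w3
Accessibility: w0Rw0, w0Rw1, w0Rw2, w1Rw0, w1Rw1, w2Rw0, w2Rw2, w2Rw3, w3Rw2, w3Rw3

Satisfiable (open branch found)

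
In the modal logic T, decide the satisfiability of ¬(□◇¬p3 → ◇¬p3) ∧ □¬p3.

1. ¬(□◇¬p3 → ◇¬p3) ∧ □¬p3, 0
2. ¬(□◇¬p3 → ◇¬p3), 0
3. □¬p3, 0
4. □◇¬p3, 0
5. ¬◇¬p3, 0
6. ¬p3, 0
7. ◇¬p3, 0
8. p3, 0
Accessibility: 0R0
Branch closes: p3 and ¬p3 both at 0.
Every branch closes; the branch above is one of them.

No, unsatisfiable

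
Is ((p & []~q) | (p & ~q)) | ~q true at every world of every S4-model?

Tableau for the negation ~(((p & []~q) | (p & ~q)) | ~q):
1. ~(((p & []~q) | (p & ~q)) | ~q), u
2. ~((p & []~q) | (p & ~q)), u   [~|-rule on 1]
3. q, u   [~|-rule on 1]
4. ~(p & []~q), u   [~|-rule on 2]
5. ~(p & ~q), u   [~|-rule on 2]
6. ~[]~q, u   [~&-rule on 4 (branches; this branch)]
7. q, v   [~[]-rule on 6: fresh world v, uRv]
Accessibility: uRu, uRv, vRv
The negation has an open branch (countermodel exists).

Invalid (countermodel exists)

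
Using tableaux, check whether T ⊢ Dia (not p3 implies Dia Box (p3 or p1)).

Tableau for the negation not Dia (not p3 implies Dia Box (p3 or p1)):
1. not Dia (not p3 implies Dia Box (p3 or p1)), w0
2. not (not p3 implies Dia Box (p3 or p1)), w0
3. not p3, w0
4. not Dia Box (p3 or p1), w0
5. not Box (p3 or p1), w0
6. not (p3 or p1), w1
7. not p3, w1
8. not p1, w1
9. not (not p3 implies Dia Box (p3 or p1)), w1
10. not Dia Box (p3 or p1), w1
11. not Box (p3 or p1), w1
12. not (p3 or p1), w2
13. not p3, w2
14. not p1, w2
15. not Box (p3 or p1), w2
16. not (p3 or p1), w3
17. not p3, w3
18. not p1, w3
Accessibility: w0Rw0, w0Rw1, w1Rw1, w1Rw2, w2Rw2, w2Rw3, w3Rw3
The negation has an open branch (countermodel exists).

Not valid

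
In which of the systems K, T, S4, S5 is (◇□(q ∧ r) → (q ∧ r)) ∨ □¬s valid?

S4-tableau for the negation ¬((◇□(q ∧ r) → (q ∧ r)) ∨ □¬s):
1. ¬((◇□(q ∧ r) → (q ∧ r)) ∨ □¬s), u
2. ¬(◇□(q ∧ r) → (q ∧ r)), u
3. ¬□¬s, u
4. ◇□(q ∧ r), u
5. ¬(q ∧ r), u
6. ¬r, u
7. s, v
8. □(q ∧ r), w
9. q ∧ r, w
10. q, w
11. r, w
Accessibility: uRu, uRv, uRw, vRv, wRw
Complete open branch: countermodel on an S4-frame, so not valid in S4, nor in K, T (the same frame is also a K-frame and a T-frame).
S5-tableau for the negation ¬((◇□(q ∧ r) → (q ∧ r)) ∨ □¬s):
1. ¬((◇□(q ∧ r) → (q ∧ r)) ∨ □¬s), u
2. ¬(◇□(q ∧ r) → (q ∧ r)), u
3. ¬□¬s, u
4. ◇□(q ∧ r), u
5. ¬(q ∧ r), u
6. ¬r, u
7. s, v
8. □(q ∧ r), w
9. q ∧ r, u
10. q, u
11. r, u
Accessibility: uRu, uRv, uRw, vRu, vRv, vRw, wRu, wRv, wRw
Branch closes: r and ¬r both at u.
Every branch closes (one shown): valid in S5.

S5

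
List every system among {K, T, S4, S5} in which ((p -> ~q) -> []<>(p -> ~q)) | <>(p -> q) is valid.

K-tableau for the negation ~(((p -> ~q) -> []<>(p -> ~q)) | <>(p -> q)):
1. ~(((p -> ~q) -> []<>(p -> ~q)) | <>(p -> q)), u
2. ~((p -> ~q) -> []<>(p -> ~q)), u
3. ~<>(p -> q), u
4. p -> ~q, u
5. ~[]<>(p -> ~q), u
6. ~q, u
7. ~<>(p -> ~q), v
8. ~(p -> q), v
9. p, v
10. ~q, v
Accessibility: uRv
Complete open branch: countermodel on a K-frame, so not valid in K.
T-tableau for the negation ~(((p -> ~q) -> []<>(p -> ~q)) | <>(p -> q)):
1. ~(((p -> ~q) -> []<>(p -> ~q)) | <>(p -> q)), u
2. ~((p -> ~q) -> []<>(p -> ~q)), u
3. ~<>(p -> q), u
4. p -> ~q, u
5. ~[]<>(p -> ~q), u
6. ~(p -> q), u
7. p, u
8. ~q, u
9. ~<>(p -> ~q), v
10. ~(p -> q), v
11. p, v
12. ~q, v
13. ~(p -> ~q), v
14. q, v
Accessibility: uRu, uRv, vRv
Branch closes: q and ~q both at v.
Every branch closes (one shown): valid in T, hence also in S4, S5 (every theorem of T is a theorem of S4 and S5).

T, S4, S5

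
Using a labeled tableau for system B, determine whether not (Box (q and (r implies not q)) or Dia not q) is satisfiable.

1. not (Box (q and (r implies not q)) or Dia not q), 0
2. not Box (q and (r implies not q)), 0   [neg-or-rule on 1]
3. not Dia not q, 0   [neg-or-rule on 1]
4. q, 0   [neg-Dia-rule on 3 via 0R0]
5. not (q and (r implies not q)), 1   [neg-Box-rule on 2: fresh world 1, 0R1]
6. q, 1   [neg-Dia-rule on 3 via 0R1]
7. not (r implies not q), 1   [neg-and-rule on 5 (branches; this branch)]
8. r, 1   [neg-implies-rule on 7]
Accessibility: 0R0, 0R1, 1R0, 1R1

Satisfiable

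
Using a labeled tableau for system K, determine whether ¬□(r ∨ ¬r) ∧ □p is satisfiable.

1. ¬□(r ∨ ¬r) ∧ □p, 0
2. ¬□(r ∨ ¬r), 0
3. □p, 0
4. ¬(r ∨ ¬r), 1
5. ¬r, 1
6. r, 1
Accessibility: 0R1
Branch closes: r and ¬r both at 1.
Every branch closes; the branch above is one of them.

Unsatisfiable (every branch closes)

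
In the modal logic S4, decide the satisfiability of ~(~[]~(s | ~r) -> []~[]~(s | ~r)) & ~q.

1. ~(~[]~(s | ~r) -> []~[]~(s | ~r)) & ~q, u
2. ~(~[]~(s | ~r) -> []~[]~(s | ~r)), u
3. ~q, u
4. ~[]~(s | ~r), u
5. ~[]~[]~(s | ~r), u
6. s | ~r, v
7. ~r, v
8. []~(s | ~r), w
9. ~(s | ~r), w
10. ~s, w
11. r, w
Accessibility: uRu, uRv, uRw, vRv, wRw

Satisfiable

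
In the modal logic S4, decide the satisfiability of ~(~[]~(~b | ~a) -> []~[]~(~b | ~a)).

Yes, satisfiable

1. ~(~[]~(~b | ~a) -> []~[]~(~b | ~a)), u
2. ~[]~(~b | ~a), u
3. ~[]~[]~(~b | ~a), u
4. ~b | ~a, v
5. ~a, v
6. []~(~b | ~a), w
7. ~(~b | ~a), w
8. b, w
9. a, w
Accessibility: uRu, uRv, uRw, vRv, wRw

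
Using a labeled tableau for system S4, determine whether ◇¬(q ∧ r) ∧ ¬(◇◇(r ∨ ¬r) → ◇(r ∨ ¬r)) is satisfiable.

1. ◇¬(q ∧ r) ∧ ¬(◇◇(r ∨ ¬r) → ◇(r ∨ ¬r)), u
2. ◇¬(q ∧ r), u
3. ¬(◇◇(r ∨ ¬r) → ◇(r ∨ ¬r)), u
4. ◇◇(r ∨ ¬r), u
5. ¬◇(r ∨ ¬r), u
6. ¬(r ∨ ¬r), u
7. ¬r, u
8. r, u
Accessibility: uRu
Branch closes: r and ¬r both at u.
Every branch closes; the branch above is one of them.

No, unsatisfiable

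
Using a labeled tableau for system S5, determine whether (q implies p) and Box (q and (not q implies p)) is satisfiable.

Yes, satisfiable

1. (q implies p) and Box (q and (not q implies p)), u
2. q implies p, u
3. Box (q and (not q implies p)), u
4. q and (not q implies p), u
5. q, u
6. not q implies p, u
7. p, u
Accessibility: uRu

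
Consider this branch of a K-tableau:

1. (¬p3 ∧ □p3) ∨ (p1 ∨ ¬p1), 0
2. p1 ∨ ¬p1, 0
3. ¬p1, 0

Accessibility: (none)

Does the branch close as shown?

No, open

No world carries both an atom and its negation.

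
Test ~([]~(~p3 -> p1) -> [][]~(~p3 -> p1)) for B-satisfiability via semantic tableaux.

1. ~([]~(~p3 -> p1) -> [][]~(~p3 -> p1)), w0
2. []~(~p3 -> p1), w0
3. ~[][]~(~p3 -> p1), w0
4. ~(~p3 -> p1), w0
5. ~p3, w0
6. ~p1, w0
7. ~[]~(~p3 -> p1), w1
8. ~(~p3 -> p1), w1
9. ~p3, w1
10. ~p1, w1
11. ~p3 -> p1, w2
12. p1, w2
Accessibility: w0Rw0, w0Rw1, w1Rw0, w1Rw1, w1Rw2, w2Rw1, w2Rw2

Satisfiable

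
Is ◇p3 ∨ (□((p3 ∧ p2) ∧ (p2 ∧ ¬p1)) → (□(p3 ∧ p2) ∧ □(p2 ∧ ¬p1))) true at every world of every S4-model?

Yes, valid

Tableau for the negation ¬(◇p3 ∨ (□((p3 ∧ p2) ∧ (p2 ∧ ¬p1)) → (□(p3 ∧ p2) ∧ □(p2 ∧ ¬p1)))):
1. ¬(◇p3 ∨ (□((p3 ∧ p2) ∧ (p2 ∧ ¬p1)) → (□(p3 ∧ p2) ∧ □(p2 ∧ ¬p1)))), u
2. ¬◇p3, u
3. ¬(□((p3 ∧ p2) ∧ (p2 ∧ ¬p1)) → (□(p3 ∧ p2) ∧ □(p2 ∧ ¬p1))), u
4. □((p3 ∧ p2) ∧ (p2 ∧ ¬p1)), u
5. ¬(□(p3 ∧ p2) ∧ □(p2 ∧ ¬p1)), u
6. ¬p3, u
7. (p3 ∧ p2) ∧ (p2 ∧ ¬p1), u
8. p3 ∧ p2, u
9. p2 ∧ ¬p1, u
10. p3, u
11. p2, u
Accessibility: uRu
Branch closes: p3 and ¬p3 both at u.
Every branch of the negation's tableau closes; the branch above is one of them.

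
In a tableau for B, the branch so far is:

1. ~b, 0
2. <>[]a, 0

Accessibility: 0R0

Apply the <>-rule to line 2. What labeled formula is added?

a fresh world 1 with 0R1, and []a at 1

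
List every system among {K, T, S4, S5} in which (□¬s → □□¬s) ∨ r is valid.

S4, S5

T-tableau for the negation ¬((□¬s → □□¬s) ∨ r):
1. ¬((□¬s → □□¬s) ∨ r), u
2. ¬(□¬s → □□¬s), u   [¬∨-rule on 1]
3. ¬r, u   [¬∨-rule on 1]
4. □¬s, u   [¬→-rule on 2]
5. ¬□□¬s, u   [¬→-rule on 2]
6. ¬s, u   [□-rule on 4 via uRu]
7. ¬□¬s, v   [¬□-rule on 5: fresh world v, uRv]
8. ¬s, v   [□-rule on 4 via uRv]
9. s, w   [¬□-rule on 7: fresh world w, vRw]
Accessibility: uRu, uRv, vRv, vRw, wRw
Complete open branch: countermodel on a T-frame, so not valid in T, nor in K (the same frame is also a K-frame).
S4-tableau for the negation ¬((□¬s → □□¬s) ∨ r):
1. ¬((□¬s → □□¬s) ∨ r), u
2. ¬(□¬s → □□¬s), u   [¬∨-rule on 1]
3. ¬r, u   [¬∨-rule on 1]
4. □¬s, u   [¬→-rule on 2]
5. ¬□□¬s, u   [¬→-rule on 2]
6. ¬s, u   [□-rule on 4 via uRu]
7. ¬□¬s, v   [¬□-rule on 5: fresh world v, uRv]
8. ¬s, v   [□-rule on 4 via uRv]
9. s, w   [¬□-rule on 7: fresh world w, vRw]
10. ¬s, w   [□-rule on 4 via uRw]
Accessibility: uRu, uRv, uRw, vRv, vRw, wRw
Branch closes: s and ¬s both at w.
Every branch closes (one shown): valid in S4, hence also in S5 (every theorem of S4 is a theorem of S5).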